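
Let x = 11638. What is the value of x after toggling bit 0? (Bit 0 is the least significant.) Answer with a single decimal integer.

11639

x = 10110101110110
bit 0 is currently 0; toggle it via x ^ (1 << 0) = x ^ 1
→ 10110101110111 = 11639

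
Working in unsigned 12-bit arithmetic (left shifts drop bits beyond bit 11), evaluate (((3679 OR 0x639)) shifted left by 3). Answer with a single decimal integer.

3679 = 111001011111
0x639 = 011000111001
→ OR → 111001111111 = 3711
→ shifted left by 3 (mod 2^12) → 001111111000 = 1016

1016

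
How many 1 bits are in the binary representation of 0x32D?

0x32D = 1100101101
Count the 1s: 1 + 1 + 1 + 1 + 1 + 1 = 6

6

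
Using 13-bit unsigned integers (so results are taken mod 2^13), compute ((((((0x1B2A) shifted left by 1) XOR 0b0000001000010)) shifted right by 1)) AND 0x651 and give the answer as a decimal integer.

513

0x1B2A = 1101100101010
→ shifted left by 1 (mod 2^13) → 1011001010100 = 5716
0b0000001000010 = 0000001000010
→ XOR → 1011000010110 = 5654
→ shifted right by 1 → 0101100001011 = 2827
0x651 = 0011001010001
→ AND → 0001000000001 = 513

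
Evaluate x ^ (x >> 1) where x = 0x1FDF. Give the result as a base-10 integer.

4144

x = 1111111011111 = 8159
x>>1 = 0111111101111
XOR  = 1000000110000 = 4144
(x ^ (x >> 1) gives the standard binary-reflected Gray code of x.)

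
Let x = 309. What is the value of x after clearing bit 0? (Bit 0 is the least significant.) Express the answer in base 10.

308

x = 0100110101
bit 0 is currently 1; clear it via x & ~(1 << 0) = x & ~1
→ 0100110100 = 308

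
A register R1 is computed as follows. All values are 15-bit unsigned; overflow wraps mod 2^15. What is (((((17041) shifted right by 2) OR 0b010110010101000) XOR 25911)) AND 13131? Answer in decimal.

17041 = 100001010010001
→ shifted right by 2 → 001000010100100 = 4260
0b010110010101000 = 010110010101000
→ OR → 011110010101100 = 15532
25911 = 110010100110111
→ XOR → 101100110011011 = 22939
13131 = 011001101001011
→ AND → 001000100001011 = 4363

4363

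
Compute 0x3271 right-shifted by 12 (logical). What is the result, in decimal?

0x3271 = 11001001110001
shift right by 12 → 00000000000011 = 3
(equivalently, floor(12913 / 4096))

3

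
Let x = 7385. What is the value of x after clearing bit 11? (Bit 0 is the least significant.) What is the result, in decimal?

5337

x = 01110011011001
bit 11 is currently 1; clear it via x & ~(1 << 11) = x & ~2048
→ 01010011011001 = 5337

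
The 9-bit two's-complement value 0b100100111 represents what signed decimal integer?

-217

pattern = 100100111 (MSB is 1 ⇒ negative)
Invert: 011011000, add 1 → 011011001 = 217, so the value is -217.
(Equivalently: 295 - 2^9 = 295 - 512 = -217.)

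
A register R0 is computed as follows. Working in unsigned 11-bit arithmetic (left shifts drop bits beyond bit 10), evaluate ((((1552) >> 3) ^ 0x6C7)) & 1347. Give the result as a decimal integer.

1552 = 11000010000
→ >> 3 → 00011000010 = 194
0x6C7 = 11011000111
→ ^ → 11000000101 = 1541
1347 = 10101000011
→ & → 10000000001 = 1025

1025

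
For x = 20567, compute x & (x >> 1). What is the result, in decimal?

x = 101000001010111 = 20567
x>>1 = 010100000101011
AND  = 000000000000011 = 3
(x & (x >> 1) has a 1 wherever x has two consecutive 1 bits.)

3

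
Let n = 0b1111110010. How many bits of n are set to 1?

n = 1111110010
Count the 1s: 1 + 1 + 1 + 1 + 1 + 1 + 1 = 7

7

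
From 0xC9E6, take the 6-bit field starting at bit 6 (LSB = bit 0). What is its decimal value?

v = 1100100111100110
Shift right by 6: 1100100111
Mask low 6 bits: 100111 = 39

39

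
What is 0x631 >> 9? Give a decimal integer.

0x631 = 11000110001
shift right by 9 → 00000000011 = 3
(equivalently, floor(1585 / 512))

3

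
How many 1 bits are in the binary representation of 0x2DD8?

0x2DD8 = 10110111011000
Count the 1s: 1 + 1 + 1 + 1 + 1 + 1 + 1 + 1 = 8

8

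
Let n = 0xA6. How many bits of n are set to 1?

0xA6 = 10100110
Count the 1s: 1 + 1 + 1 + 1 = 4

4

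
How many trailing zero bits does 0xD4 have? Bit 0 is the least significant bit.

2

0xD4 = 11010100
Trailing zeros: 2, so the lowest set bit is bit 2 (value 4).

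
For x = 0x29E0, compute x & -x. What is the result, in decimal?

x = 10100111100000 = 10720
-x (two's complement) = …01011000100000
AND   = 00000000100000 = 32
(x & -x isolates the lowest set bit of x.)

32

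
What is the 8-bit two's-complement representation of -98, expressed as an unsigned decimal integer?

158

98 in 8 bits: 01100010
Invert: 10011101
Add 1:  10011110 = 158
(Check: 2^8 - 98 = 256 - 98 = 158.)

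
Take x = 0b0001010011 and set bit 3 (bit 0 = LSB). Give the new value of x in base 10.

91

x = 0001010011
bit 3 is currently 0; set it via x | (1 << 3) = x | 8
→ 0001011011 = 91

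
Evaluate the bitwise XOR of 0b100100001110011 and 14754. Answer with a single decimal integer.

a = 100100001110011
14754 = 011100110100010
XOR → 111000111010001 = 29137

29137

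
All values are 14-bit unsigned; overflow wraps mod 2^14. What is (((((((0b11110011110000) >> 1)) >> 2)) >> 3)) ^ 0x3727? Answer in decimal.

0b11110011110000 = 11110011110000
→ >> 1 → 01111001111000 = 7800
→ >> 2 → 00011110011110 = 1950
→ >> 3 → 00000011110011 = 243
0x3727 = 11011100100111
→ ^ → 11011111010100 = 14292

14292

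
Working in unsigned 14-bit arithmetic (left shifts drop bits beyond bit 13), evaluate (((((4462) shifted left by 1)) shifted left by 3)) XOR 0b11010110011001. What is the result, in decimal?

4462 = 01000101101110
→ shifted left by 1 (mod 2^14) → 10001011011100 = 8924
→ shifted left by 3 (mod 2^14) → 01011011100000 = 5856
0b11010110011001 = 11010110011001
→ XOR → 10001101111001 = 9081

9081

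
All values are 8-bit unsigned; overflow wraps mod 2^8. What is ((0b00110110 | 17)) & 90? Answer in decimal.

18

0b00110110 = 00110110
17 = 00010001
→ | → 00110111 = 55
90 = 01011010
→ & → 00010010 = 18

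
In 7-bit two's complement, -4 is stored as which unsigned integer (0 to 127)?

124

4 in 7 bits: 0000100
Invert: 1111011
Add 1:  1111100 = 124
(Check: 2^7 - 4 = 128 - 4 = 124.)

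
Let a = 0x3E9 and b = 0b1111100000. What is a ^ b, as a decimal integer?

9

0x3E9 = 1111101001
b = 1111100000
XOR → 0000001001 = 9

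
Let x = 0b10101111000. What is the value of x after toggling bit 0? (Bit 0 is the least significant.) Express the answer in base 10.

x = 10101111000
bit 0 is currently 0; toggle it via x ^ (1 << 0) = x ^ 1
→ 10101111001 = 1401

1401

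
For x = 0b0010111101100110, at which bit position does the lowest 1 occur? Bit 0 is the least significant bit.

1

0b0010111101100110 = 10111101100110
Trailing zeros: 1, so the lowest set bit is bit 1 (value 2).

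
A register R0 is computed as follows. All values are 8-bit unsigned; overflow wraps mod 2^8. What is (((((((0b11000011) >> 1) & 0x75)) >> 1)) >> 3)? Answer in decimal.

6

0b11000011 = 11000011
→ >> 1 → 01100001 = 97
0x75 = 01110101
→ & → 01100001 = 97
→ >> 1 → 00110000 = 48
→ >> 3 → 00000110 = 6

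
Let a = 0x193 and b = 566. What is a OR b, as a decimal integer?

951

0x193 = 0110010011
566 = 1000110110
 OR → 1110110111 = 951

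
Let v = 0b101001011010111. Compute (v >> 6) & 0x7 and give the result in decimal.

v = 101001011010111
Shift right by 6: 101001011
Mask low 3 bits: 011 = 3

3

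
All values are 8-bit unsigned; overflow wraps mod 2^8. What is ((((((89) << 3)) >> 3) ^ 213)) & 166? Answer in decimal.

132

89 = 01011001
→ << 3 (mod 2^8) → 11001000 = 200
→ >> 3 → 00011001 = 25
213 = 11010101
→ ^ → 11001100 = 204
166 = 10100110
→ & → 10000100 = 132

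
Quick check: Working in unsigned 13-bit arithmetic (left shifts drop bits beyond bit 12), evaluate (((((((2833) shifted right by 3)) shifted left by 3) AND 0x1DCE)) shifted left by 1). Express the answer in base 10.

4608

2833 = 0101100010001
→ shifted right by 3 → 0000101100010 = 354
→ shifted left by 3 (mod 2^13) → 0101100010000 = 2832
0x1DCE = 1110111001110
→ AND → 0100100000000 = 2304
→ shifted left by 1 (mod 2^13) → 1001000000000 = 4608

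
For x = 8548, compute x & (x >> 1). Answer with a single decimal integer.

32

x = 10000101100100 = 8548
x>>1 = 01000010110010
AND  = 00000000100000 = 32
(x & (x >> 1) has a 1 wherever x has two consecutive 1 bits.)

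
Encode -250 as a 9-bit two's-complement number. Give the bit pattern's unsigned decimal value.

250 in 9 bits: 011111010
Invert: 100000101
Add 1:  100000110 = 262
(Check: 2^9 - 250 = 512 - 250 = 262.)

262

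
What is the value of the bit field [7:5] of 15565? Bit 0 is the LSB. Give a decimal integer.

v = 11110011001101
Shift right by 5: 111100110
Mask low 3 bits: 110 = 6

6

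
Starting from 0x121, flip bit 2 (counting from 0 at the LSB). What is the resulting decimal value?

293

x = 0100100001
bit 2 is currently 0; toggle it via x ^ (1 << 2) = x ^ 4
→ 0100100101 = 293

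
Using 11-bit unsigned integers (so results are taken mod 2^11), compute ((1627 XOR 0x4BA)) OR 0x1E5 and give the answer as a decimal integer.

997

1627 = 11001011011
0x4BA = 10010111010
→ XOR → 01011100001 = 737
0x1E5 = 00111100101
→ OR → 01111100101 = 997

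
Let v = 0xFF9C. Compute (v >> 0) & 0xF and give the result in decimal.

12

v = 1111111110011100
Shift right by 0: 1111111110011100
Mask low 4 bits: 1100 = 12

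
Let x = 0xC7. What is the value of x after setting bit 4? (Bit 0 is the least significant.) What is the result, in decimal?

215

x = 11000111
bit 4 is currently 0; set it via x | (1 << 4) = x | 16
→ 11010111 = 215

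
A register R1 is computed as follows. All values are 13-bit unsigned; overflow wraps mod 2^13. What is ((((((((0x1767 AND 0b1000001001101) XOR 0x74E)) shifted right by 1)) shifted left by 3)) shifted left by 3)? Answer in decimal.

0x1767 = 1011101100111
0b1000001001101 = 1000001001101
→ AND → 1000001000101 = 4165
0x74E = 0011101001110
→ XOR → 1011100001011 = 5899
→ shifted right by 1 → 0101110000101 = 2949
→ shifted left by 3 (mod 2^13) → 1110000101000 = 7208
→ shifted left by 3 (mod 2^13) → 0000101000000 = 320

320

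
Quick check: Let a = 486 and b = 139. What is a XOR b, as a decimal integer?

365

486 = 111100110
139 = 010001011
XOR → 101101101 = 365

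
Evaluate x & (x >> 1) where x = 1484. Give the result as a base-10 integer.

x = 10111001100 = 1484
x>>1 = 01011100110
AND  = 00011000100 = 196
(x & (x >> 1) has a 1 wherever x has two consecutive 1 bits.)

196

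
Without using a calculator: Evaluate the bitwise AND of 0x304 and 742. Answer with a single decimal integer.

516

0x304 = 1100000100
742 = 1011100110
AND → 1000000100 = 516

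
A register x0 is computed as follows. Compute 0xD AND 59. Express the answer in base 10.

9

0xD = 001101
59 = 111011
AND → 001001 = 9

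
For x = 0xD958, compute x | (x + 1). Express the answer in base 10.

x = 1101100101011000 = 55640
x + 1 = 1101100101011001
OR    = 1101100101011001 = 55641
(x | (x + 1) sets the lowest cleared bit.)

55641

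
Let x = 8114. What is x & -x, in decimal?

2

x = 1111110110010 = 8114
-x (two's complement) = …0000001001110
AND   = 0000000000010 = 2
(x & -x isolates the lowest set bit of x.)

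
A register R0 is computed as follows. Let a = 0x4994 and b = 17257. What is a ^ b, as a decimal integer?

2813

0x4994 = 100100110010100
17257 = 100001101101001
XOR → 000101011111101 = 2813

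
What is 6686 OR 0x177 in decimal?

6686 = 1101000011110
0x177 = 0000101110111
 OR → 1101101111111 = 7039

7039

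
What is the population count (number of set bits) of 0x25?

0x25 = 100101
Count the 1s: 1 + 1 + 1 = 3

3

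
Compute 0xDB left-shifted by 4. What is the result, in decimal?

3504

0xDB = 000011011011
shift left by 4 → 110110110000 = 3504
(equivalently, 219 × 2^4 = 219 × 16)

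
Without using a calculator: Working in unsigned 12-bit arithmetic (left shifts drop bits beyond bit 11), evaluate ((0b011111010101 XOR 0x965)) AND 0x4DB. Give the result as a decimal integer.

0b011111010101 = 011111010101
0x965 = 100101100101
→ XOR → 111010110000 = 3760
0x4DB = 010011011011
→ AND → 010010010000 = 1168

1168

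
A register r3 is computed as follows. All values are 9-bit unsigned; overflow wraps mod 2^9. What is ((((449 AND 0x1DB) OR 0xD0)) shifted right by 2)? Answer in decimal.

449 = 111000001
0x1DB = 111011011
→ AND → 111000001 = 449
0xD0 = 011010000
→ OR → 111010001 = 465
→ shifted right by 2 → 001110100 = 116

116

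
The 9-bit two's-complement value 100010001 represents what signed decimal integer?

pattern = 100010001 (MSB is 1 ⇒ negative)
Invert: 011101110, add 1 → 011101111 = 239, so the value is -239.
(Equivalently: 273 - 2^9 = 273 - 512 = -239.)

-239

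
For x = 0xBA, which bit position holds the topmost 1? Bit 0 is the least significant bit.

0xBA = 10111010
The topmost 1 is at position 7 (since 2^7 = 128 ≤ 186 < 256).

7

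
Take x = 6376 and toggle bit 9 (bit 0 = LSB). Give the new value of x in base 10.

x = 1100011101000
bit 9 is currently 0; toggle it via x ^ (1 << 9) = x ^ 512
→ 1101011101000 = 6888

6888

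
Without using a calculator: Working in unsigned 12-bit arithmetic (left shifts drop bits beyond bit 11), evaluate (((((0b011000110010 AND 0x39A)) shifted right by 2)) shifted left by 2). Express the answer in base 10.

528

0b011000110010 = 011000110010
0x39A = 001110011010
→ AND → 001000010010 = 530
→ shifted right by 2 → 000010000100 = 132
→ shifted left by 2 (mod 2^12) → 001000010000 = 528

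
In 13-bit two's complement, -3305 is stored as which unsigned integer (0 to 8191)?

4887

3305 in 13 bits: 0110011101001
Invert: 1001100010110
Add 1:  1001100010111 = 4887
(Check: 2^13 - 3305 = 8192 - 3305 = 4887.)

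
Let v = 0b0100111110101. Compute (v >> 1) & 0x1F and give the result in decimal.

26

v = 0100111110101
Shift right by 1: 010011111010
Mask low 5 bits: 11010 = 26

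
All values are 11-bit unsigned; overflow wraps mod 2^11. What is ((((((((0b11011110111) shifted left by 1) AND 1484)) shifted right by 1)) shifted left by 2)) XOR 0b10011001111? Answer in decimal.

1879

0b11011110111 = 11011110111
→ shifted left by 1 (mod 2^11) → 10111101110 = 1518
1484 = 10111001100
→ AND → 10111001100 = 1484
→ shifted right by 1 → 01011100110 = 742
→ shifted left by 2 (mod 2^11) → 01110011000 = 920
0b10011001111 = 10011001111
→ XOR → 11101010111 = 1879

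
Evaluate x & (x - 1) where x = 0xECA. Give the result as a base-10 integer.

x = 111011001010 = 3786
x - 1 = 111011001001
AND   = 111011001000 = 3784
(x & (x - 1) clears the lowest set bit of x.)

3784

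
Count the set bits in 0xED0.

6

0xED0 = 111011010000
Count the 1s: 1 + 1 + 1 + 1 + 1 + 1 = 6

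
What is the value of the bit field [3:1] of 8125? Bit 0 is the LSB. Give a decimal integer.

v = 001111110111101
Shift right by 1: 00111111011110
Mask low 3 bits: 110 = 6

6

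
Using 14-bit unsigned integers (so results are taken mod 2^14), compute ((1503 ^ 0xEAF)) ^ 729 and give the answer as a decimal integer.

2473

1503 = 00010111011111
0xEAF = 00111010101111
→ ^ → 00101101110000 = 2928
729 = 00001011011001
→ ^ → 00100110101001 = 2473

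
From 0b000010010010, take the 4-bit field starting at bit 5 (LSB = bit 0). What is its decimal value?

4

v = 000010010010
Shift right by 5: 0000100
Mask low 4 bits: 0100 = 4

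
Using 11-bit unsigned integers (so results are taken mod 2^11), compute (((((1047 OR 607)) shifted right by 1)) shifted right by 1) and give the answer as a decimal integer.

1047 = 10000010111
607 = 01001011111
→ OR → 11001011111 = 1631
→ shifted right by 1 → 01100101111 = 815
→ shifted right by 1 → 00110010111 = 407

407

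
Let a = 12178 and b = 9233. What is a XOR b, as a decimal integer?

2947

12178 = 10111110010010
9233 = 10010000010001
XOR → 00101110000011 = 2947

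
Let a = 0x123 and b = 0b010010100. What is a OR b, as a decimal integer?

0x123 = 100100011
b = 010010100
 OR → 110110111 = 439

439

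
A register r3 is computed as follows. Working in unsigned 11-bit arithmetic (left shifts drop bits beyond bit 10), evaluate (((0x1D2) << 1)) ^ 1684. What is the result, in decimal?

0x1D2 = 00111010010
→ << 1 (mod 2^11) → 01110100100 = 932
1684 = 11010010100
→ ^ → 10100110000 = 1328

1328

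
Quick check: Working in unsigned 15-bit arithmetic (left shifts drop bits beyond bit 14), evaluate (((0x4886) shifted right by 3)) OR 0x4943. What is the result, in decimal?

0x4886 = 100100010000110
→ shifted right by 3 → 000100100010000 = 2320
0x4943 = 100100101000011
→ OR → 100100101010011 = 18771

18771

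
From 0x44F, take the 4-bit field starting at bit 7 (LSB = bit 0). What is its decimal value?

v = 10001001111
Shift right by 7: 1000
Mask low 4 bits: 1000 = 8

8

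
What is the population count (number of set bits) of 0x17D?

0x17D = 101111101
Count the 1s: 1 + 1 + 1 + 1 + 1 + 1 + 1 = 7

7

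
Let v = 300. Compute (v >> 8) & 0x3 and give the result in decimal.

v = 00100101100
Shift right by 8: 001
Mask low 2 bits: 01 = 1

1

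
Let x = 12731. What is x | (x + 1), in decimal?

12735

x = 11000110111011 = 12731
x + 1 = 11000110111100
OR    = 11000110111111 = 12735
(x | (x + 1) sets the lowest cleared bit.)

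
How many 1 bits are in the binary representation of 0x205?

0x205 = 1000000101
Count the 1s: 1 + 1 + 1 = 3

3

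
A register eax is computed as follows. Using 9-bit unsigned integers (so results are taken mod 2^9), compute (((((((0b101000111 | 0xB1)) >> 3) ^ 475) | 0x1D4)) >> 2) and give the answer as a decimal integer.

0b101000111 = 101000111
0xB1 = 010110001
→ | → 111110111 = 503
→ >> 3 → 000111110 = 62
475 = 111011011
→ ^ → 111100101 = 485
0x1D4 = 111010100
→ | → 111110101 = 501
→ >> 2 → 001111101 = 125

125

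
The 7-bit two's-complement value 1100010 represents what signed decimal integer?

pattern = 1100010 (MSB is 1 ⇒ negative)
Invert: 0011101, add 1 → 0011110 = 30, so the value is -30.
(Equivalently: 98 - 2^7 = 98 - 128 = -30.)

-30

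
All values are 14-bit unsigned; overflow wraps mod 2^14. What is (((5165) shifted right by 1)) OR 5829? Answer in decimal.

5165 = 01010000101101
→ shifted right by 1 → 00101000010110 = 2582
5829 = 01011011000101
→ OR → 01111011010111 = 7895

7895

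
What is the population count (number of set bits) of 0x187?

0x187 = 110000111
Count the 1s: 1 + 1 + 1 + 1 + 1 = 5

5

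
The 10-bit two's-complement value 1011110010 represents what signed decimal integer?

-270

pattern = 1011110010 (MSB is 1 ⇒ negative)
Invert: 0100001101, add 1 → 0100001110 = 270, so the value is -270.
(Equivalently: 754 - 2^10 = 754 - 1024 = -270.)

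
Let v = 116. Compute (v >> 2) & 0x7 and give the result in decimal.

5

v = 00001110100
Shift right by 2: 000011101
Mask low 3 bits: 101 = 5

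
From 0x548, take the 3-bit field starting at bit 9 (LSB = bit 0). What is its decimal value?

2

v = 0010101001000
Shift right by 9: 0010
Mask low 3 bits: 010 = 2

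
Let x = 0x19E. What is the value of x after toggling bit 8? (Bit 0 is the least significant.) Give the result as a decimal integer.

x = 110011110
bit 8 is currently 1; toggle it via x ^ (1 << 8) = x ^ 256
→ 010011110 = 158

158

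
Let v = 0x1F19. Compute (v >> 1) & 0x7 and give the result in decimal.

v = 1111100011001
Shift right by 1: 111110001100
Mask low 3 bits: 100 = 4

4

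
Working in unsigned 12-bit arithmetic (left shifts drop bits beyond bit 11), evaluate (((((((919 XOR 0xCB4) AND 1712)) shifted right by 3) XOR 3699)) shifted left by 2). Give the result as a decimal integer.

919 = 001110010111
0xCB4 = 110010110100
→ XOR → 111100100011 = 3875
1712 = 011010110000
→ AND → 011000100000 = 1568
→ shifted right by 3 → 000011000100 = 196
3699 = 111001110011
→ XOR → 111010110111 = 3767
→ shifted left by 2 (mod 2^12) → 101011011100 = 2780

2780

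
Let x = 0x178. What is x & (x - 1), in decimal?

x = 101111000 = 376
x - 1 = 101110111
AND   = 101110000 = 368
(x & (x - 1) clears the lowest set bit of x.)

368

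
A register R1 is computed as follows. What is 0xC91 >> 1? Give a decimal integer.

0xC91 = 110010010001
shift right by 1 → 011001001000 = 1608
(equivalently, floor(3217 / 2))

1608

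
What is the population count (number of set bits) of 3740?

7

3740 = 111010011100
Count the 1s: 1 + 1 + 1 + 1 + 1 + 1 + 1 = 7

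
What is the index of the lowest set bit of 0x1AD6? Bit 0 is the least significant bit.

0x1AD6 = 1101011010110
Trailing zeros: 1, so the lowest set bit is bit 1 (value 2).

1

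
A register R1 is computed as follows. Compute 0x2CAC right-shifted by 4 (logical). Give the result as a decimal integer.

714

0x2CAC = 10110010101100
shift right by 4 → 00001011001010 = 714
(equivalently, floor(11436 / 16))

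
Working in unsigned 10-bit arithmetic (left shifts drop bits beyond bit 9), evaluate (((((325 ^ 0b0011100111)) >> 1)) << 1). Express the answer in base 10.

325 = 0101000101
0b0011100111 = 0011100111
→ ^ → 0110100010 = 418
→ >> 1 → 0011010001 = 209
→ << 1 (mod 2^10) → 0110100010 = 418

418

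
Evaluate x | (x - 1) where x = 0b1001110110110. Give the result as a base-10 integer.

5047

x = 1001110110110 = 5046
x - 1 = 1001110110101
OR    = 1001110110111 = 5047
(x | (x - 1) sets all bits below the lowest set bit.)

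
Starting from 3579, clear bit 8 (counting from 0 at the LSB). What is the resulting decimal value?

x = 110111111011
bit 8 is currently 1; clear it via x & ~(1 << 8) = x & ~256
→ 110011111011 = 3323

3323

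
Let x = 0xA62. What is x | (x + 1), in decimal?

2659

x = 101001100010 = 2658
x + 1 = 101001100011
OR    = 101001100011 = 2659
(x | (x + 1) sets the lowest cleared bit.)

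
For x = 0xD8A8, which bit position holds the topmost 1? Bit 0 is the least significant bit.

15

0xD8A8 = 1101100010101000
The topmost 1 is at position 15 (since 2^15 = 32768 ≤ 55464 < 65536).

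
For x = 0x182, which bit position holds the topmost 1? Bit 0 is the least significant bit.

8

0x182 = 110000010
The topmost 1 is at position 8 (since 2^8 = 256 ≤ 386 < 512).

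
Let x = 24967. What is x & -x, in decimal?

1

x = 110000110000111 = 24967
-x (two's complement) = …001111001111001
AND   = 000000000000001 = 1
(x & -x isolates the lowest set bit of x.)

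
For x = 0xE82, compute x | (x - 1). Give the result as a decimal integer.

x = 111010000010 = 3714
x - 1 = 111010000001
OR    = 111010000011 = 3715
(x | (x - 1) sets all bits below the lowest set bit.)

3715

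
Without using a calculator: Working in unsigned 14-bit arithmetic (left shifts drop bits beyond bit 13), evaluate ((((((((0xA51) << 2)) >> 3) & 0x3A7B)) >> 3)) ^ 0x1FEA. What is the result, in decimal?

8175

0xA51 = 00101001010001
→ << 2 (mod 2^14) → 10100101000100 = 10564
→ >> 3 → 00010100101000 = 1320
0x3A7B = 11101001111011
→ & → 00000000101000 = 40
→ >> 3 → 00000000000101 = 5
0x1FEA = 01111111101010
→ ^ → 01111111101111 = 8175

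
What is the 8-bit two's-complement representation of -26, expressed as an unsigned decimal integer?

26 in 8 bits: 00011010
Invert: 11100101
Add 1:  11100110 = 230
(Check: 2^8 - 26 = 256 - 26 = 230.)

230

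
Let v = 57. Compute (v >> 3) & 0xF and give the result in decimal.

7

v = 00000111001
Shift right by 3: 00000111
Mask low 4 bits: 0111 = 7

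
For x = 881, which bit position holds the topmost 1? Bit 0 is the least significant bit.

881 = 1101110001
The topmost 1 is at position 9 (since 2^9 = 512 ≤ 881 < 1024).

9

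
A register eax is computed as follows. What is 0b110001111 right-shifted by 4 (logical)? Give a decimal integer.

x = 110001111
shift right by 4 → 000011000 = 24
(equivalently, floor(399 / 16))

24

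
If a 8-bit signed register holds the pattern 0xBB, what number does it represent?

pattern = 10111011 (MSB is 1 ⇒ negative)
Invert: 01000100, add 1 → 01000101 = 69, so the value is -69.
(Equivalently: 187 - 2^8 = 187 - 256 = -69.)

-69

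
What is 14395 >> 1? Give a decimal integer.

7197

14395 = 11100000111011
shift right by 1 → 01110000011101 = 7197
(equivalently, floor(14395 / 2))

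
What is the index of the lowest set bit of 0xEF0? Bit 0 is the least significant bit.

4

0xEF0 = 111011110000
Trailing zeros: 4, so the lowest set bit is bit 4 (value 16).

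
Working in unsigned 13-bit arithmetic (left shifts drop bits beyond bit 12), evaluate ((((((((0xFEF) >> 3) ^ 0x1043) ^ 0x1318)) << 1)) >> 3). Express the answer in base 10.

169

0xFEF = 0111111101111
→ >> 3 → 0000111111101 = 509
0x1043 = 1000001000011
→ ^ → 1000110111110 = 4542
0x1318 = 1001100011000
→ ^ → 0001010100110 = 678
→ << 1 (mod 2^13) → 0010101001100 = 1356
→ >> 3 → 0000010101001 = 169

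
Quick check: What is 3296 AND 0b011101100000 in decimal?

3296 = 110011100000
b = 011101100000
AND → 010001100000 = 1120

1120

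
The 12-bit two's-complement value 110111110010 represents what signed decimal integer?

-526

pattern = 110111110010 (MSB is 1 ⇒ negative)
Invert: 001000001101, add 1 → 001000001110 = 526, so the value is -526.
(Equivalently: 3570 - 2^12 = 3570 - 4096 = -526.)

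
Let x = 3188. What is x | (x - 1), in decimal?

x = 110001110100 = 3188
x - 1 = 110001110011
OR    = 110001110111 = 3191
(x | (x - 1) sets all bits below the lowest set bit.)

3191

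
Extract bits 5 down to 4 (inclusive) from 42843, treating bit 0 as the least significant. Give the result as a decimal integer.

v = 1010011101011011
Shift right by 4: 101001110101
Mask low 2 bits: 01 = 1

1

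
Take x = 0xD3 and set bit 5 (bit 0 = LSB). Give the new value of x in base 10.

x = 00011010011
bit 5 is currently 0; set it via x | (1 << 5) = x | 32
→ 00011110011 = 243

243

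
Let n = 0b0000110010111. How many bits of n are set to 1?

n = 110010111
Count the 1s: 1 + 1 + 1 + 1 + 1 + 1 = 6

6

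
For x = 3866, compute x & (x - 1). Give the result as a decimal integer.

3864

x = 111100011010 = 3866
x - 1 = 111100011001
AND   = 111100011000 = 3864
(x & (x - 1) clears the lowest set bit of x.)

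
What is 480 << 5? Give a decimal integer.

480 = 00000111100000
shift left by 5 → 11110000000000 = 15360
(equivalently, 480 × 2^5 = 480 × 32)

15360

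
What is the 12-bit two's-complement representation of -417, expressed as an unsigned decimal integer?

3679

417 in 12 bits: 000110100001
Invert: 111001011110
Add 1:  111001011111 = 3679
(Check: 2^12 - 417 = 4096 - 417 = 3679.)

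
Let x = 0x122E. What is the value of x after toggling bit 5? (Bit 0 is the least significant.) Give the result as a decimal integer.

4622

x = 1001000101110
bit 5 is currently 1; toggle it via x ^ (1 << 5) = x ^ 32
→ 1001000001110 = 4622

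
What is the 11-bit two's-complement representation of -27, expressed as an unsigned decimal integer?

27 in 11 bits: 00000011011
Invert: 11111100100
Add 1:  11111100101 = 2021
(Check: 2^11 - 27 = 2048 - 27 = 2021.)

2021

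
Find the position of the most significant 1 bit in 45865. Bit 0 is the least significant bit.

15

45865 = 1011001100101001
The topmost 1 is at position 15 (since 2^15 = 32768 ≤ 45865 < 65536).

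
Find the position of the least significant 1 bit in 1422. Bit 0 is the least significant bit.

1

1422 = 10110001110
Trailing zeros: 1, so the lowest set bit is bit 1 (value 2).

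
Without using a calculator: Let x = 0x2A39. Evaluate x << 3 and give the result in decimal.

0x2A39 = 00010101000111001
shift left by 3 → 10101000111001000 = 86472
(equivalently, 10809 × 2^3 = 10809 × 8)

86472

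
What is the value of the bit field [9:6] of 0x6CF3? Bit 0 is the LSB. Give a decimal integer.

3

v = 110110011110011
Shift right by 6: 110110011
Mask low 4 bits: 0011 = 3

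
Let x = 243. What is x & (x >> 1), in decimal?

x = 11110011 = 243
x>>1 = 01111001
AND  = 01110001 = 113
(x & (x >> 1) has a 1 wherever x has two consecutive 1 bits.)

113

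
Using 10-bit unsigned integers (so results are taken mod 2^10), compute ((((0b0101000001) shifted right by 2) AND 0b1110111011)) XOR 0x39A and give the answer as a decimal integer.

0b0101000001 = 0101000001
→ shifted right by 2 → 0001010000 = 80
0b1110111011 = 1110111011
→ AND → 0000010000 = 16
0x39A = 1110011010
→ XOR → 1110001010 = 906

906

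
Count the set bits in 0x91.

3

0x91 = 10010001
Count the 1s: 1 + 1 + 1 = 3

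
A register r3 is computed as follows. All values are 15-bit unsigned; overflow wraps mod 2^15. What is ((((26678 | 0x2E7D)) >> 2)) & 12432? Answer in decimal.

4240

26678 = 110100000110110
0x2E7D = 010111001111101
→ | → 110111001111111 = 28287
→ >> 2 → 001101110011111 = 7071
12432 = 011000010010000
→ & → 001000010010000 = 4240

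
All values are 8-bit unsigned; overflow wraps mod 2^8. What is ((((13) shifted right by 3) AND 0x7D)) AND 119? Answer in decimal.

1

13 = 00001101
→ shifted right by 3 → 00000001 = 1
0x7D = 01111101
→ AND → 00000001 = 1
119 = 01110111
→ AND → 00000001 = 1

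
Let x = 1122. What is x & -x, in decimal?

2

x = 10001100010 = 1122
-x (two's complement) = …01110011110
AND   = 00000000010 = 2
(x & -x isolates the lowest set bit of x.)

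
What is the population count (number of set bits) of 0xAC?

0xAC = 10101100
Count the 1s: 1 + 1 + 1 + 1 = 4

4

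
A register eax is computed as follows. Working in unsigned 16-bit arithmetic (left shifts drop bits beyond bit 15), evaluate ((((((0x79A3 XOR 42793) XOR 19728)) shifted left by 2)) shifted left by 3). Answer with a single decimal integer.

29504

0x79A3 = 0111100110100011
42793 = 1010011100101001
→ XOR → 1101111010001010 = 56970
19728 = 0100110100010000
→ XOR → 1001001110011010 = 37786
→ shifted left by 2 (mod 2^16) → 0100111001101000 = 20072
→ shifted left by 3 (mod 2^16) → 0111001101000000 = 29504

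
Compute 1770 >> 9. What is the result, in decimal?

3

1770 = 11011101010
shift right by 9 → 00000000011 = 3
(equivalently, floor(1770 / 512))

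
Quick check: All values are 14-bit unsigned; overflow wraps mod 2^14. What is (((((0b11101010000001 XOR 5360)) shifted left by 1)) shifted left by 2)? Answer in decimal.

0b11101010000001 = 11101010000001
5360 = 01010011110000
→ XOR → 10111001110001 = 11889
→ shifted left by 1 (mod 2^14) → 01110011100010 = 7394
→ shifted left by 2 (mod 2^14) → 11001110001000 = 13192

13192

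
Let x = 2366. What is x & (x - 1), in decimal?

2364

x = 100100111110 = 2366
x - 1 = 100100111101
AND   = 100100111100 = 2364
(x & (x - 1) clears the lowest set bit of x.)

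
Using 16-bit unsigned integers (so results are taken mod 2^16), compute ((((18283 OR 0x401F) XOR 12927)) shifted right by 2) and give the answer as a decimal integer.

7488

18283 = 0100011101101011
0x401F = 0100000000011111
→ OR → 0100011101111111 = 18303
12927 = 0011001001111111
→ XOR → 0111010100000000 = 29952
→ shifted right by 2 → 0001110101000000 = 7488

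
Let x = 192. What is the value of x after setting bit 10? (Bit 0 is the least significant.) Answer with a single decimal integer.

1216

x = 00011000000
bit 10 is currently 0; set it via x | (1 << 10) = x | 1024
→ 10011000000 = 1216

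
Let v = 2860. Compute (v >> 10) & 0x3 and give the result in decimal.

v = 0101100101100
Shift right by 10: 010
Mask low 2 bits: 10 = 2

2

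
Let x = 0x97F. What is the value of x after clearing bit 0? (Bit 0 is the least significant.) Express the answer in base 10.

2430

x = 100101111111
bit 0 is currently 1; clear it via x & ~(1 << 0) = x & ~1
→ 100101111110 = 2430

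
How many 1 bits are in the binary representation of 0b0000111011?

n = 111011
Count the 1s: 1 + 1 + 1 + 1 + 1 = 5

5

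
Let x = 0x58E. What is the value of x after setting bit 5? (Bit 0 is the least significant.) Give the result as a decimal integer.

x = 010110001110
bit 5 is currently 0; set it via x | (1 << 5) = x | 32
→ 010110101110 = 1454

1454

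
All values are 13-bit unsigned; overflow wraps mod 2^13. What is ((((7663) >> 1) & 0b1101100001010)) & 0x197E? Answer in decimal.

7663 = 1110111101111
→ >> 1 → 0111011110111 = 3831
0b1101100001010 = 1101100001010
→ & → 0101000000010 = 2562
0x197E = 1100101111110
→ & → 0100000000010 = 2050

2050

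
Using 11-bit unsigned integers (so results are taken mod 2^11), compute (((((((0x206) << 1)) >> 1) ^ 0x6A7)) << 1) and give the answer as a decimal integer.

322

0x206 = 01000000110
→ << 1 (mod 2^11) → 10000001100 = 1036
→ >> 1 → 01000000110 = 518
0x6A7 = 11010100111
→ ^ → 10010100001 = 1185
→ << 1 (mod 2^11) → 00101000010 = 322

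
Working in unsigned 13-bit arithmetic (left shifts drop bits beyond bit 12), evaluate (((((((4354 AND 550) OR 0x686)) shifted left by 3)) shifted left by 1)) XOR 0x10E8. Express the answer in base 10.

4354 = 1000100000010
550 = 0001000100110
→ AND → 0000000000010 = 2
0x686 = 0011010000110
→ OR → 0011010000110 = 1670
→ shifted left by 3 (mod 2^13) → 1010000110000 = 5168
→ shifted left by 1 (mod 2^13) → 0100001100000 = 2144
0x10E8 = 1000011101000
→ XOR → 1100010001000 = 6280

6280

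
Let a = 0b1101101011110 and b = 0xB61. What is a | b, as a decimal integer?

7039

a = 1101101011110
0xB61 = 0101101100001
 OR → 1101101111111 = 7039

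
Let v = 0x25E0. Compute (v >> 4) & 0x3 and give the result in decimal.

2

v = 10010111100000
Shift right by 4: 1001011110
Mask low 2 bits: 10 = 2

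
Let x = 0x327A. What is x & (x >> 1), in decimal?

x = 11001001111010 = 12922
x>>1 = 01100100111101
AND  = 01000000111000 = 4152
(x & (x >> 1) has a 1 wherever x has two consecutive 1 bits.)

4152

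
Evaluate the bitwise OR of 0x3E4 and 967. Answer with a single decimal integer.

0x3E4 = 1111100100
967 = 1111000111
 OR → 1111100111 = 999

999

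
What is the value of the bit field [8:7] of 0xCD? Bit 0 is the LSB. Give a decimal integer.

v = 00011001101
Shift right by 7: 0001
Mask low 2 bits: 01 = 1

1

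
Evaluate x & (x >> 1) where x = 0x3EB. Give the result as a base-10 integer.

481

x = 1111101011 = 1003
x>>1 = 0111110101
AND  = 0111100001 = 481
(x & (x >> 1) has a 1 wherever x has two consecutive 1 bits.)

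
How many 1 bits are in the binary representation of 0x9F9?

8

0x9F9 = 100111111001
Count the 1s: 1 + 1 + 1 + 1 + 1 + 1 + 1 + 1 = 8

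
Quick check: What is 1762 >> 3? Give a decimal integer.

1762 = 11011100010
shift right by 3 → 00011011100 = 220
(equivalently, floor(1762 / 8))

220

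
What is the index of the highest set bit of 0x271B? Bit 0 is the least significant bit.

13

0x271B = 10011100011011
The topmost 1 is at position 13 (since 2^13 = 8192 ≤ 10011 < 16384).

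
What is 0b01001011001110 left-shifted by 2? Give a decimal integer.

19256

x = 001001011001110
shift left by 2 → 100101100111000 = 19256
(equivalently, 4814 × 2^2 = 4814 × 4)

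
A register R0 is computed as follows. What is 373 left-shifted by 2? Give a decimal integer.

373 = 00101110101
shift left by 2 → 10111010100 = 1492
(equivalently, 373 × 2^2 = 373 × 4)

1492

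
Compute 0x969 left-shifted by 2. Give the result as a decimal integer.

0x969 = 00100101101001
shift left by 2 → 10010110100100 = 9636
(equivalently, 2409 × 2^2 = 2409 × 4)

9636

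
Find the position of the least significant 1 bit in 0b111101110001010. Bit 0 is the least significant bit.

0b111101110001010 = 111101110001010
Trailing zeros: 1, so the lowest set bit is bit 1 (value 2).

1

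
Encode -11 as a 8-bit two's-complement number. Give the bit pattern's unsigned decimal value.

11 in 8 bits: 00001011
Invert: 11110100
Add 1:  11110101 = 245
(Check: 2^8 - 11 = 256 - 11 = 245.)

245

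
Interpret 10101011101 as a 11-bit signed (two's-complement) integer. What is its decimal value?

pattern = 10101011101 (MSB is 1 ⇒ negative)
Invert: 01010100010, add 1 → 01010100011 = 675, so the value is -675.
(Equivalently: 1373 - 2^11 = 1373 - 2048 = -675.)

-675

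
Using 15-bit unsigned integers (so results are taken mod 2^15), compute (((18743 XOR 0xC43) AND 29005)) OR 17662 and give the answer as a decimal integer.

17918

18743 = 100100100110111
0xC43 = 000110001000011
→ XOR → 100010101110100 = 17780
29005 = 111000101001101
→ AND → 100000101000100 = 16708
17662 = 100010011111110
→ OR → 100010111111110 = 17918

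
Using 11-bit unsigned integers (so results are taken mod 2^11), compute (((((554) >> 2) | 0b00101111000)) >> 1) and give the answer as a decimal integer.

554 = 01000101010
→ >> 2 → 00010001010 = 138
0b00101111000 = 00101111000
→ | → 00111111010 = 506
→ >> 1 → 00011111101 = 253

253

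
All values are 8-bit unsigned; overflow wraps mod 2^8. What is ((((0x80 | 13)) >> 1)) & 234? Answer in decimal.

66

0x80 = 10000000
13 = 00001101
→ | → 10001101 = 141
→ >> 1 → 01000110 = 70
234 = 11101010
→ & → 01000010 = 66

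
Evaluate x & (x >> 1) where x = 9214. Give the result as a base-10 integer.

510

x = 10001111111110 = 9214
x>>1 = 01000111111111
AND  = 00000111111110 = 510
(x & (x >> 1) has a 1 wherever x has two consecutive 1 bits.)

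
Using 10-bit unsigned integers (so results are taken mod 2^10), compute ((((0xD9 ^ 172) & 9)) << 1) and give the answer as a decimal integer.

2

0xD9 = 0011011001
172 = 0010101100
→ ^ → 0001110101 = 117
9 = 0000001001
→ & → 0000000001 = 1
→ << 1 (mod 2^10) → 0000000010 = 2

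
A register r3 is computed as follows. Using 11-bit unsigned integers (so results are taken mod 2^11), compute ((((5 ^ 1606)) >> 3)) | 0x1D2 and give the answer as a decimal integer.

5 = 00000000101
1606 = 11001000110
→ ^ → 11001000011 = 1603
→ >> 3 → 00011001000 = 200
0x1D2 = 00111010010
→ | → 00111011010 = 474

474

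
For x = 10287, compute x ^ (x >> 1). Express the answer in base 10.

15416

x = 10100000101111 = 10287
x>>1 = 01010000010111
XOR  = 11110000111000 = 15416
(x ^ (x >> 1) gives the standard binary-reflected Gray code of x.)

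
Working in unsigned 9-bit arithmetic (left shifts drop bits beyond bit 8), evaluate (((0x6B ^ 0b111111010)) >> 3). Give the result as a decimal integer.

50

0x6B = 001101011
0b111111010 = 111111010
→ ^ → 110010001 = 401
→ >> 3 → 000110010 = 50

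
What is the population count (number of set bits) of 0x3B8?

6

0x3B8 = 1110111000
Count the 1s: 1 + 1 + 1 + 1 + 1 + 1 = 6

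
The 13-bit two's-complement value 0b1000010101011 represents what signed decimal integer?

-3925

pattern = 1000010101011 (MSB is 1 ⇒ negative)
Invert: 0111101010100, add 1 → 0111101010101 = 3925, so the value is -3925.
(Equivalently: 4267 - 2^13 = 4267 - 8192 = -3925.)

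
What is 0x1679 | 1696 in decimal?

0x1679 = 1011001111001
1696 = 0011010100000
 OR → 1011011111001 = 5881

5881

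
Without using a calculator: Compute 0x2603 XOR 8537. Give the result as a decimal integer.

1882

0x2603 = 10011000000011
8537 = 10000101011001
XOR → 00011101011010 = 1882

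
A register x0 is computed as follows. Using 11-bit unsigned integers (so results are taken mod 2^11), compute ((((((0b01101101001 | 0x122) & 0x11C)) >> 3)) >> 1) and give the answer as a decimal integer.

0b01101101001 = 01101101001
0x122 = 00100100010
→ | → 01101101011 = 875
0x11C = 00100011100
→ & → 00100001000 = 264
→ >> 3 → 00000100001 = 33
→ >> 1 → 00000010000 = 16

16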